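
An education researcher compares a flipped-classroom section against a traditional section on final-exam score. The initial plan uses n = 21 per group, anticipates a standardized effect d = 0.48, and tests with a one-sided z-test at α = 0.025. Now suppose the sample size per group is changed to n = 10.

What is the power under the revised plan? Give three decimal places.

Power ≈ 0.188

With n = 10 per group: δ = d·√(n/2) = 0.48 × √(10/2) = 1.0733. Critical value z_{0.025} = 1.960.
Revised power = P(Z > 1.960 − δ) = Φ(-0.887) = 0.1876.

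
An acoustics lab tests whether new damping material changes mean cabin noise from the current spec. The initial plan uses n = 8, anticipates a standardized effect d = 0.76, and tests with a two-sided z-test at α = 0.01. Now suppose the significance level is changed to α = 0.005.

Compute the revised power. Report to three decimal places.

δ = d·√n = 0.76 × √8 = 2.1496 (unchanged). New critical value: z_{0.0025} = 2.807.
Revised power = Φ(δ − 2.807) + Φ(−δ − 2.807) = Φ(-0.657) + Φ(-4.957) = 0.2555 + 0.0000 = 0.2555.

Power ≈ 0.255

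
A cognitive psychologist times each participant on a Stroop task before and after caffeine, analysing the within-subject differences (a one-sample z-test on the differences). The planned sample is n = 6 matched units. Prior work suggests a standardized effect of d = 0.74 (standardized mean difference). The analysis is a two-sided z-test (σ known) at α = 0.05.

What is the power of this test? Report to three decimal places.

Power ≈ 0.442

Noncentrality parameter: δ = d·√n = 0.74 × √6 = 1.8126
Two-sided α = 0.05 → critical value z_{0.025} = 1.960.
Power = Φ(δ − 1.960) + Φ(−δ − 1.960) = Φ(-0.147) + Φ(-3.773) = 0.4414 + 0.0001 = 0.4415.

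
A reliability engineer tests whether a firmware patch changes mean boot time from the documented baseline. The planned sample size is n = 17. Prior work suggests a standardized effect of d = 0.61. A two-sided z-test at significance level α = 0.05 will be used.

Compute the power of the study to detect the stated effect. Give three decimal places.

Noncentrality parameter: λ = d·√n = 0.61 × √17 = 2.5151
Critical value for a two-sided test at α = 0.05: z_{α/2} = 1.960.
Power = Φ(λ − 1.960) + Φ(−λ − 1.960) = Φ(0.555) + Φ(-4.475) = 0.7106 + 0.0000 = 0.7106.

Power ≈ 0.711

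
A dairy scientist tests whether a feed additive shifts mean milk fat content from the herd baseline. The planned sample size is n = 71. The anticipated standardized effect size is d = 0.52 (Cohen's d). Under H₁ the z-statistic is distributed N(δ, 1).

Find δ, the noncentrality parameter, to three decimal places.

δ ≈ 4.382

The noncentrality parameter scales effect size by the design's sample-size factor: δ = d·√n = 0.52 × √71 = 4.3816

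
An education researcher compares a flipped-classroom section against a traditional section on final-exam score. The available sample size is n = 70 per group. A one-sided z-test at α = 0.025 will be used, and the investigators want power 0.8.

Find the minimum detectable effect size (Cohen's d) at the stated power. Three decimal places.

Need Φ(δ − 1.960) = 0.8, so δ = 1.960 + 0.842 = 2.802.
δ = d·√(n/2) ⇒ d = δ/√(n/2) = 2.802/√(70/2) = 0.4736.

d ≈ 0.474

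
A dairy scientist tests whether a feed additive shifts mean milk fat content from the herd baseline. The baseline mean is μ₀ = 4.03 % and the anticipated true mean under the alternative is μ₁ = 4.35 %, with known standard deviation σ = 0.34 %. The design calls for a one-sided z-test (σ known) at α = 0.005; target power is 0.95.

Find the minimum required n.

n = 21

Standardized effect: d = |μ₁ − μ₀| / σ = |4.35 − 4.03| / 0.34 = 0.9412
Set Φ(δ − 2.576) = 0.95; then δ − 2.576 = Φ⁻¹(0.95) = 1.645, giving δ = 4.221.
δ = d·√n ⇒ n = (δ/d)² = (4.221 / 0.9412)² = 20.11.
Rounding up, n = 21.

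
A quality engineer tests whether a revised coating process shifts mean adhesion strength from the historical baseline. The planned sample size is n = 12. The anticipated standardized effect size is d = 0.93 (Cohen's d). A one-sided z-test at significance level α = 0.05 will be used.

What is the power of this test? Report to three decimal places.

Power ≈ 0.943

Noncentrality parameter: δ = d·√n = 0.93 × √12 = 3.2216
Critical value for a one-sided test at α = 0.05: z_α = 1.645.
Power = Φ(δ − 1.645) = Φ(1.577) = 0.9426.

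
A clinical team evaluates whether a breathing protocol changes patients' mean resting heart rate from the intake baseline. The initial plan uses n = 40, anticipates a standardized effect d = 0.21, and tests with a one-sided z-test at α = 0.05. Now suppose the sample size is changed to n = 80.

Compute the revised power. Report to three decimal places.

Power ≈ 0.592

With n = 80: δ = d·√n = 0.21 × √80 = 1.8783. Critical value z_{0.05} = 1.645.
Revised power = Φ(δ − 1.645) = Φ(0.233) = 0.5923.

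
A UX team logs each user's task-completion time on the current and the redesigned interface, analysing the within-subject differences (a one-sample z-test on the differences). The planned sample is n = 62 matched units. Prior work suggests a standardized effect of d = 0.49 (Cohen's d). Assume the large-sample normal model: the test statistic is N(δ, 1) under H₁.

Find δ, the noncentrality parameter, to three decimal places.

δ = d·√n = 0.49 × √62 = 3.8583

δ ≈ 3.858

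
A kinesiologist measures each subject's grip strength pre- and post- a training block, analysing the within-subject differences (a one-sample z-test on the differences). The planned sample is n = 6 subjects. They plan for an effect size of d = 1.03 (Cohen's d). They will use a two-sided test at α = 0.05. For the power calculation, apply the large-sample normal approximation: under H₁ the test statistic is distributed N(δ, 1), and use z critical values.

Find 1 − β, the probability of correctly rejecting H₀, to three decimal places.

Power ≈ 0.713

Noncentrality parameter: δ = d·√n = 1.03 × √6 = 2.5230
Two-sided α = 0.05 → critical value z_{0.025} = 1.960.
Power = Φ(δ − 1.960) + Φ(−δ − 1.960) = Φ(0.563) + Φ(-4.483) = 0.7133 + 0.0000 = 0.7133.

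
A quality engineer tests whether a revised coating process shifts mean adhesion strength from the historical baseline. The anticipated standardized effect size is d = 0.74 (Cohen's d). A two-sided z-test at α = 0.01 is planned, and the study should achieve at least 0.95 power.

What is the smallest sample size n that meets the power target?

n = 33

Set Φ(δ − 2.576) = 0.95; then δ − 2.576 = Φ⁻¹(0.95) = 1.645, giving δ = 4.221.
(For δ > 0 the lower-tail rejection region contributes negligibly to power, so the one-term inversion is standard.)
δ = d·√n ⇒ n = (δ/d)² = (4.221 / 0.74)² = 32.53.
Round up to the next whole unit.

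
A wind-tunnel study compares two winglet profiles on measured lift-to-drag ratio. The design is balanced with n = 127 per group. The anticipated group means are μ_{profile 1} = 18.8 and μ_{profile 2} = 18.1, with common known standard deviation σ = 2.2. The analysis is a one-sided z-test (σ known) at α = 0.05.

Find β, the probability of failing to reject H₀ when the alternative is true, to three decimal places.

β ≈ 0.187

Standardized effect: d = |μ_{profile 1} − μ_{profile 2}| / σ = |18.8 − 18.1| / 2.2 = 0.3182
Noncentrality parameter: δ = d·√(n/2) = 0.3182 × √(127/2) = 2.5355
Critical value for a one-sided test at α = 0.05: z_α = 1.645.
Power = Φ(δ − 1.645) = Φ(0.891) = 0.8134.
Type II error: β = 1 − power = 1 − 0.8134 = 0.1866.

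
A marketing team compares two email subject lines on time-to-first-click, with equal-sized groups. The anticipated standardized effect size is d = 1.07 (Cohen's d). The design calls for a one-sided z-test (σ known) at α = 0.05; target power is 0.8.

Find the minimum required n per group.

n = 11 per group

Set Φ(δ − 1.645) = 0.8; then δ − 1.645 = Φ⁻¹(0.8) = 0.842, giving δ = 2.486.
δ = d·√(n/2) ⇒ n = 2(δ/d)² = 2 × (2.486 / 1.07)² = 10.80.
Round up to the next whole unit.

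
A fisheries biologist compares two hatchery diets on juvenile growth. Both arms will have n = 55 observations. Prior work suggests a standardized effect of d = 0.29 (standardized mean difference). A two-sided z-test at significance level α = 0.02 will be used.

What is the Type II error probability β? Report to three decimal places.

β ≈ 0.790

Noncentrality parameter: δ = d·√(n/2) = 0.29 × √(55/2) = 1.5208
Two-sided α = 0.02 → critical value z_{0.01} = 2.326.
Power = Φ(δ − 2.326) + Φ(−δ − 2.326) = Φ(-0.806) + Φ(-3.847) = 0.2102 + 0.0001 = 0.2103.
Type II error: β = 1 − power = 1 − 0.2103 = 0.7897.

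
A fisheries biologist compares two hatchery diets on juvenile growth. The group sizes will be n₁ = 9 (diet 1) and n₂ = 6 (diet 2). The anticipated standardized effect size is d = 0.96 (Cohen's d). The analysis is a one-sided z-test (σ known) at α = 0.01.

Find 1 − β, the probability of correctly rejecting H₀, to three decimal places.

Noncentrality parameter: δ = d / √(1/n₁ + 1/n₂) = 0.96 / √(1/9 + 1/6) = 1.8215
One-sided α = 0.01 → critical value z_{0.01} = 2.326.
Power = P(Z > 2.326 − δ) = Φ(-0.505) = 0.3068.

Power ≈ 0.307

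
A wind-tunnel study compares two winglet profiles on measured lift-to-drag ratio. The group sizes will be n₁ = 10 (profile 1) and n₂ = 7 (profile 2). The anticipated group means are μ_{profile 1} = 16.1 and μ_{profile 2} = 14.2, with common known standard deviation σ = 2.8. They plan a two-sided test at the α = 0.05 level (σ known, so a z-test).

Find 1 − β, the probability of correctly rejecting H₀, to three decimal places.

Power ≈ 0.280

Standardized effect: d = |μ_{profile 1} − μ_{profile 2}| / σ = |16.1 − 14.2| / 2.8 = 0.6786
Noncentrality parameter: δ = d / √(1/n₁ + 1/n₂) = 0.6786 / √(1/10 + 1/7) = 1.3770
Two-sided α = 0.05 → critical value z_{0.025} = 1.960.
Power = Φ(δ − 1.960) + Φ(−δ − 1.960) = Φ(-0.583) + Φ(-3.337) = 0.2799 + 0.0004 = 0.2804.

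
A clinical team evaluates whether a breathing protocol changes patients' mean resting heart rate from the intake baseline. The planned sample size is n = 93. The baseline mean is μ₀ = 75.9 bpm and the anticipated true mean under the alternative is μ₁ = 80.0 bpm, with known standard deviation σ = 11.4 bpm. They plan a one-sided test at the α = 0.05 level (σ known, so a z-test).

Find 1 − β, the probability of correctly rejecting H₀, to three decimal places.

Power ≈ 0.966

Standardized effect: d = |μ₁ − μ₀| / σ = |80.0 − 75.9| / 11.4 = 0.3596
Noncentrality parameter: δ = d·√n = 0.3596 × √93 = 3.4683
One-sided α = 0.05 → critical value z_{0.05} = 1.645.
Power = Φ(δ − 1.645) = Φ(1.823) = 0.9659.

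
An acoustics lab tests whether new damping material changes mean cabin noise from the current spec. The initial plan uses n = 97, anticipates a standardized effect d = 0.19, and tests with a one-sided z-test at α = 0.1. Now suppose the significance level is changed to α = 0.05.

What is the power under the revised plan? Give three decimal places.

δ = d·√n = 0.19 × √97 = 1.8713 (unchanged). New critical value: z_{0.05} = 1.645.
Revised power = Φ(δ − 1.645) = Φ(0.226) = 0.5896.

Power ≈ 0.590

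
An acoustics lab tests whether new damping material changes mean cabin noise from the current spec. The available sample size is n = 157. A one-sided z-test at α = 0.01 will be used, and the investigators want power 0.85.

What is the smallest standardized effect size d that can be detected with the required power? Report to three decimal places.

Required noncentrality: δ = z_{0.01} + z_{0.15} = 2.326 + 1.036 = 3.363.
δ = d·√n ⇒ d = δ/√n = 3.363/√157 = 0.2684.

d ≈ 0.268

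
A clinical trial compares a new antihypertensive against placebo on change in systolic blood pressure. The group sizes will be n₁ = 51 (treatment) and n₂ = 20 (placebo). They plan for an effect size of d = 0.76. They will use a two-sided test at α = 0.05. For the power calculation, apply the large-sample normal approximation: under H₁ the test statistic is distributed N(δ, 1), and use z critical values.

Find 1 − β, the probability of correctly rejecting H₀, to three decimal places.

Power ≈ 0.821

Noncentrality parameter: δ = d / √(1/n₁ + 1/n₂) = 0.76 / √(1/51 + 1/20) = 2.8806
Two-sided α = 0.05 → critical value z_{0.025} = 1.960.
Power = Φ(δ − 1.960) + Φ(−δ − 1.960) = Φ(0.921) + Φ(-4.841) = 0.8214 + 0.0000 = 0.8214.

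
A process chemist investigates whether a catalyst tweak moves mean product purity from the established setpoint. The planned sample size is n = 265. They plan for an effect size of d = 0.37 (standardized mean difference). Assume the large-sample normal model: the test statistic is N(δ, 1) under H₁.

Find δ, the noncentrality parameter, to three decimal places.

δ = d·√n = 0.37 × √265 = 6.0232

δ ≈ 6.023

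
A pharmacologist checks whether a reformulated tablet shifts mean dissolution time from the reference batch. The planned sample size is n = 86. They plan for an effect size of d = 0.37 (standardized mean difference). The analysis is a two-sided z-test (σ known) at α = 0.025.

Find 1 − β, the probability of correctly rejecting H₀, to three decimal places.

Noncentrality parameter: δ = d·√n = 0.37 × √86 = 3.4312
Two-sided α = 0.025 → critical value z_{0.0125} = 2.241.
Power = Φ(δ − 2.241) + Φ(−δ − 2.241) = Φ(1.190) + Φ(-5.673) = 0.8829 + 0.0000 = 0.8829.

Power ≈ 0.883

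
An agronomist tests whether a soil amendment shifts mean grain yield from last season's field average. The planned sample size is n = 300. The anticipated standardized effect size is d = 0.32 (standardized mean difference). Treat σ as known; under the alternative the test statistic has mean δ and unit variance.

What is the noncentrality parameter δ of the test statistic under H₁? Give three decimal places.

δ = d·√n = 0.32 × √300 = 5.5426

δ ≈ 5.543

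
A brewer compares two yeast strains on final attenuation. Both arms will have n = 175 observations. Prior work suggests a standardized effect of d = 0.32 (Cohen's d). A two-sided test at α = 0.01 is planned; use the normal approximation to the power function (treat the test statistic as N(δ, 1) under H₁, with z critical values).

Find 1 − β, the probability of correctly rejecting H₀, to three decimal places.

Noncentrality parameter: δ = d·√(n/2) = 0.32 × √(175/2) = 2.9933
Two-sided α = 0.01 → critical value z_{0.005} = 2.576.
Power = Φ(δ − 2.576) + Φ(−δ − 2.576) = Φ(0.417) + Φ(-5.569) = 0.6618 + 0.0000 = 0.6618.

Power ≈ 0.662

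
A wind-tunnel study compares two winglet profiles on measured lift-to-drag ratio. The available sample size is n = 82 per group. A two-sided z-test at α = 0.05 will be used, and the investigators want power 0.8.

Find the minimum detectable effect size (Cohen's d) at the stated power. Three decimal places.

d ≈ 0.438

Required noncentrality: δ = z_{0.025} + z_{0.20} = 1.960 + 0.842 = 2.802.
(The second rejection-region term Φ(−δ − z_{α/2}) is negligible and dropped.)
δ = d·√(n/2) ⇒ d = δ/√(n/2) = 2.802/√(82/2) = 0.4375.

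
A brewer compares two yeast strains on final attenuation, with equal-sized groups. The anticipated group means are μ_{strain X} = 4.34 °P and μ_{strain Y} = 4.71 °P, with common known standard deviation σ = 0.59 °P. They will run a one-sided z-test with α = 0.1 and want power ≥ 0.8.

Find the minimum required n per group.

Standardized effect: d = |μ_{strain X} − μ_{strain Y}| / σ = |4.34 − 4.71| / 0.59 = 0.6271
Set Φ(δ − 1.282) = 0.8; then δ − 1.282 = Φ⁻¹(0.8) = 0.842, giving δ = 2.123.
δ = d·√(n/2) ⇒ n = 2(δ/d)² = 2 × (2.123 / 0.6271)² = 22.92.
Rounding up, n = 23 per group.

n = 23 per group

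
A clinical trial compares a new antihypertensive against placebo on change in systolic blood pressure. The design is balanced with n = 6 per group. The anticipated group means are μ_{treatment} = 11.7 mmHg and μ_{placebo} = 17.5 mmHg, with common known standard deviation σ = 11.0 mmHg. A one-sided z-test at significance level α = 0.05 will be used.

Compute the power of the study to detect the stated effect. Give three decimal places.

Power ≈ 0.232

Standardized effect: d = |μ_{treatment} − μ_{placebo}| / σ = |11.7 − 17.5| / 11.0 = 0.5273
Noncentrality parameter: δ = d·√(n/2) = 0.5273 × √(6/2) = 0.9133
One-sided α = 0.05 → critical value z_{0.05} = 1.645.
Power = P(Z > 1.645 − δ) = Φ(-0.732) = 0.2322.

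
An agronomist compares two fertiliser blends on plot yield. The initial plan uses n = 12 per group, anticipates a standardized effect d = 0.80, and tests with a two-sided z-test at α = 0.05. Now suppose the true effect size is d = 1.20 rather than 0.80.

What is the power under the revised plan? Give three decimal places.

Power ≈ 0.836

With d = 1.20: δ = d·√(n/2) = 1.20 × √(12/2) = 2.9394. Critical value z_{0.025} = 1.960.
Revised power = Φ(δ − 1.960) + Φ(−δ − 1.960) = Φ(0.979) + Φ(-4.899) = 0.8363 + 0.0000 = 0.8363.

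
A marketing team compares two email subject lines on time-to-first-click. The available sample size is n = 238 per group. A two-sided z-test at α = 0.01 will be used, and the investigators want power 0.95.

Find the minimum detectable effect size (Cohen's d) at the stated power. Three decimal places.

d ≈ 0.387

Required noncentrality: δ = z_{0.005} + z_{0.05} = 2.576 + 1.645 = 4.221.
(Lower-tail contribution to power is negligible for δ > 0.)
δ = d·√(n/2) ⇒ d = δ/√(n/2) = 4.221/√(238/2) = 0.3869.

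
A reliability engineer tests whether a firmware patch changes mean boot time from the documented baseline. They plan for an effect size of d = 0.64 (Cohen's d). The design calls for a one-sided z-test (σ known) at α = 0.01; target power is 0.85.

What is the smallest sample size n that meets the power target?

n = 28

Set Φ(δ − 2.326) = 0.85; then δ − 2.326 = Φ⁻¹(0.85) = 1.036, giving δ = 3.363.
δ = d·√n ⇒ n = (δ/d)² = (3.363 / 0.64)² = 27.61.
Round up to the next whole unit.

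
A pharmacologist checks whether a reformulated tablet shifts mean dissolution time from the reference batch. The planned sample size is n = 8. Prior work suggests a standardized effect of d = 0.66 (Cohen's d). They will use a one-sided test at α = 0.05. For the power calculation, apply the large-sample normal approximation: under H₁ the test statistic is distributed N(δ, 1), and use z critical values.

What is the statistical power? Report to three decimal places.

Noncentrality parameter: λ = d·√n = 0.66 × √8 = 1.8668
One-sided α = 0.05 → critical value z_{0.05} = 1.645.
Power = Φ(λ − 1.645) = Φ(0.222) = 0.5878.

Power ≈ 0.588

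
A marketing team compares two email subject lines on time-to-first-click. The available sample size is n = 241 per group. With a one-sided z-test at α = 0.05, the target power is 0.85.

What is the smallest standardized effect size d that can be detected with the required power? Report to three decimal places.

Required noncentrality: δ = z_{0.05} + z_{0.15} = 1.645 + 1.036 = 2.681.
δ = d·√(n/2) ⇒ d = δ/√(n/2) = 2.681/√(241/2) = 0.2443.

d ≈ 0.244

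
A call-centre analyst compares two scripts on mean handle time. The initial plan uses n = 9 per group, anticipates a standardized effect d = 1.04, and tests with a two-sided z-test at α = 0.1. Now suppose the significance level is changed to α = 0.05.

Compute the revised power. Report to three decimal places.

δ = d·√(n/2) = 1.04 × √(9/2) = 2.2062 (unchanged). New critical value: z_{0.025} = 1.960.
Revised power = Φ(δ − 1.960) + Φ(−δ − 1.960) = Φ(0.246) + Φ(-4.166) = 0.5972 + 0.0000 = 0.5973.

Power ≈ 0.597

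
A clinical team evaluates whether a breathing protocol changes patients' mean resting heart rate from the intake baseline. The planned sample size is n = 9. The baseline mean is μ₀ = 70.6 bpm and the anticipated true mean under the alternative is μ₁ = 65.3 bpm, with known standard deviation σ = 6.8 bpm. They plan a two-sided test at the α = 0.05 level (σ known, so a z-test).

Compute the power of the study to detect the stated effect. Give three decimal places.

Power ≈ 0.647

Standardized effect: d = |μ₁ − μ₀| / σ = |65.3 − 70.6| / 6.8 = 0.7794
Noncentrality parameter: δ = d·√n = 0.7794 × √9 = 2.3382
Critical value for a two-sided test at α = 0.05: z_{α/2} = 1.960.
Power = Φ(δ − 1.960) + Φ(−δ − 1.960) = Φ(0.378) + Φ(-4.298) = 0.6474 + 0.0000 = 0.6474.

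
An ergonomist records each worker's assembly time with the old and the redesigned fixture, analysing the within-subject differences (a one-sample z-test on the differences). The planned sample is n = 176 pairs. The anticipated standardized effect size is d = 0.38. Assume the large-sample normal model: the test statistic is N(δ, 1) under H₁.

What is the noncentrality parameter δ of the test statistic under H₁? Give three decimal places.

δ ≈ 5.041

δ = d·√n = 0.38 × √176 = 5.0413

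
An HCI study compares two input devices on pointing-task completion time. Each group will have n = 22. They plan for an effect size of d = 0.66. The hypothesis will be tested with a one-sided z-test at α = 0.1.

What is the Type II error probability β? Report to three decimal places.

β ≈ 0.182

Noncentrality parameter: δ = d·√(n/2) = 0.66 × √(22/2) = 2.1890
One-sided α = 0.1 → critical value z_{0.1} = 1.282.
Power = P(Z > 1.282 − δ) = Φ(0.907) = 0.8179.
Type II error: β = 1 − power = 1 − 0.8179 = 0.1821.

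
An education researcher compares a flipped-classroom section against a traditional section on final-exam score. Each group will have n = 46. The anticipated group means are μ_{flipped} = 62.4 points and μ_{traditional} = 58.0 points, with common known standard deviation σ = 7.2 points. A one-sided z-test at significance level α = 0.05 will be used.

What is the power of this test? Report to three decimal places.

Standardized effect: d = |μ_{flipped} − μ_{traditional}| / σ = |62.4 − 58.0| / 7.2 = 0.6111
Noncentrality parameter: δ = d·√(n/2) = 0.6111 × √(46/2) = 2.9308
Critical value for a one-sided test at α = 0.05: z_α = 1.645.
Power = Φ(δ − 1.645) = Φ(1.286) = 0.9008.

Power ≈ 0.901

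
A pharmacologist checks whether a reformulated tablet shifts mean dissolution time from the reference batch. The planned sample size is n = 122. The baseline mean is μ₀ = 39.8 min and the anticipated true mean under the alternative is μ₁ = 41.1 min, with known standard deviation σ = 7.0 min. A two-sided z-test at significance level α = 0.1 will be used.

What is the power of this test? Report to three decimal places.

Standardized effect: d = |μ₁ − μ₀| / σ = |41.1 − 39.8| / 7.0 = 0.1857
Noncentrality parameter: λ = d·√n = 0.1857 × √122 = 2.0513
Critical value for a two-sided test at α = 0.1: z_{α/2} = 1.645.
Power = Φ(λ − 1.645) + Φ(−λ − 1.645) = Φ(0.406) + Φ(-3.696) = 0.6578 + 0.0001 = 0.6579.

Power ≈ 0.658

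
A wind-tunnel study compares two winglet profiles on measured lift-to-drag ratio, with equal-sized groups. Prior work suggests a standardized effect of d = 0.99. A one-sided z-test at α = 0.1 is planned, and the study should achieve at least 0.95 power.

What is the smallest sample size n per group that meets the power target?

n = 18 per group

For power 0.95 need Φ(δ − z_{0.1}) = 0.95, so δ = z_{0.1} + z_{0.05} = 1.282 + 1.645 = 2.926.
δ = d·√(n/2) ⇒ n = 2(δ/d)² = 2 × (2.926 / 0.99)² = 17.48.
Rounding up, n = 18 per group.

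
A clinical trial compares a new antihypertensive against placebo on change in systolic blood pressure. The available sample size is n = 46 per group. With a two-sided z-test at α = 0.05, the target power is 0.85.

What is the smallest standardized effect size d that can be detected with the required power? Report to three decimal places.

d ≈ 0.625

Need Φ(δ − 1.960) = 0.85, so δ = 1.960 + 1.036 = 2.996.
(The second rejection-region term Φ(−δ − z_{α/2}) is negligible and dropped.)
δ = d·√(n/2) ⇒ d = δ/√(n/2) = 2.996/√(46/2) = 0.6248.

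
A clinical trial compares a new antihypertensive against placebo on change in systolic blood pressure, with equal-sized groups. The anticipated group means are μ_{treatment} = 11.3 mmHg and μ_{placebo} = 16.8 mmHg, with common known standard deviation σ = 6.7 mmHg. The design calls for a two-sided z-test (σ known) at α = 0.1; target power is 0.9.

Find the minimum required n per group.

Standardized effect: d = |μ_{treatment} − μ_{placebo}| / σ = |11.3 − 16.8| / 6.7 = 0.8209
For power 0.9 need Φ(δ − z_{0.05}) = 0.9, so δ = z_{0.05} + z_{0.10} = 1.645 + 1.282 = 2.926.
(Ignoring the negligible lower-tail rejection probability gives the usual closed-form inversion.)
δ = d·√(n/2) ⇒ n = 2(δ/d)² = 2 × (2.926 / 0.8209)² = 25.42.
Round up to the next whole unit.

n = 26 per group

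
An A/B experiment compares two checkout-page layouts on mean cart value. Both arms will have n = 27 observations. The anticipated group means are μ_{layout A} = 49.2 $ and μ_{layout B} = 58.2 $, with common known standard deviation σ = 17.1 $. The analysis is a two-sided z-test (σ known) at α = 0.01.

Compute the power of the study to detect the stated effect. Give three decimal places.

Power ≈ 0.260

Standardized effect: d = |μ_{layout A} − μ_{layout B}| / σ = |49.2 − 58.2| / 17.1 = 0.5263
Noncentrality parameter: δ = d·√(n/2) = 0.5263 × √(27/2) = 1.9338
Two-sided α = 0.01 → critical value z_{0.005} = 2.576.
Power = Φ(δ − 2.576) + Φ(−δ − 2.576) = Φ(-0.642) + Φ(-4.510) = 0.2604 + 0.0000 = 0.2604.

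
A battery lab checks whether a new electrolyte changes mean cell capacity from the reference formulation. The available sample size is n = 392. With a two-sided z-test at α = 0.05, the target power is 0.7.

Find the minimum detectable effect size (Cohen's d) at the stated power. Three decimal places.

Need Φ(δ − 1.960) = 0.7, so δ = 1.960 + 0.524 = 2.484.
(Lower-tail contribution to power is negligible for δ > 0.)
δ = d·√n ⇒ d = δ/√n = 2.484/√392 = 0.1255.

d ≈ 0.125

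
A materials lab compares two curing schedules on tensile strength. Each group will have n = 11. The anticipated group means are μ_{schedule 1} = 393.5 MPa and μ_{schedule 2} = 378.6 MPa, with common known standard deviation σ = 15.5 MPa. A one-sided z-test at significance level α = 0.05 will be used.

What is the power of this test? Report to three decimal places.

Standardized effect: d = |μ_{schedule 1} − μ_{schedule 2}| / σ = |393.5 − 378.6| / 15.5 = 0.9613
Noncentrality parameter: δ = d·√(n/2) = 0.9613 × √(11/2) = 2.2544
Critical value for a one-sided test at α = 0.05: z_α = 1.645.
Power = P(Z > 1.645 − δ) = Φ(0.610) = 0.7289.

Power ≈ 0.729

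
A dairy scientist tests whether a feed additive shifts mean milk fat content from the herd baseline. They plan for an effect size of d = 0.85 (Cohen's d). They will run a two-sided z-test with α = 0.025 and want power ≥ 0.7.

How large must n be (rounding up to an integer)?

n = 11

For power 0.7 need Φ(δ − z_{0.0125}) = 0.7, so δ = z_{0.0125} + z_{0.30} = 2.241 + 0.524 = 2.766.
(Ignoring the negligible lower-tail rejection probability gives the usual closed-form inversion.)
δ = d·√n ⇒ n = (δ/d)² = (2.766 / 0.85)² = 10.59.
Rounding up, n = 11.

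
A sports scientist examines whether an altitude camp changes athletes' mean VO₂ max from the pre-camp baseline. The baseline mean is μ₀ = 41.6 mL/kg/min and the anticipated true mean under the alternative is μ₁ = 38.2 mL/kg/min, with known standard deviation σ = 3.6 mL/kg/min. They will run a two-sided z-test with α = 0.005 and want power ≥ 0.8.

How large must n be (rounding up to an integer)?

Standardized effect: d = |μ₁ − μ₀| / σ = |38.2 − 41.6| / 3.6 = 0.9444
For power 0.8 need Φ(δ − z_{0.0025}) = 0.8, so δ = z_{0.0025} + z_{0.20} = 2.807 + 0.842 = 3.649.
(For δ > 0 the lower-tail rejection region contributes negligibly to power, so the one-term inversion is standard.)
δ = d·√n ⇒ n = (δ/d)² = (3.649 / 0.9444)² = 14.92.
Rounding up, n = 15.

n = 15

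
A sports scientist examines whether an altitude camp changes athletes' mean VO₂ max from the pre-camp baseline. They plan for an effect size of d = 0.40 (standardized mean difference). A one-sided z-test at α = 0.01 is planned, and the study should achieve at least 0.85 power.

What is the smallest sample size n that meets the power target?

n = 71

For power 0.85 need Φ(δ − z_{0.01}) = 0.85, so δ = z_{0.01} + z_{0.15} = 2.326 + 1.036 = 3.363.
δ = d·√n ⇒ n = (δ/d)² = (3.363 / 0.40)² = 70.68.
Rounding up, n = 71.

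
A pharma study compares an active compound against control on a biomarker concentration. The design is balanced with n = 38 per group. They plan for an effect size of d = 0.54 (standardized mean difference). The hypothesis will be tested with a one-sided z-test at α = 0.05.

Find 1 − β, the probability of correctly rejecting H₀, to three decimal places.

Noncentrality parameter: δ = d·√(n/2) = 0.54 × √(38/2) = 2.3538
Critical value for a one-sided test at α = 0.05: z_α = 1.645.
Power = P(Z > 1.645 − δ) = Φ(0.709) = 0.7608.

Power ≈ 0.761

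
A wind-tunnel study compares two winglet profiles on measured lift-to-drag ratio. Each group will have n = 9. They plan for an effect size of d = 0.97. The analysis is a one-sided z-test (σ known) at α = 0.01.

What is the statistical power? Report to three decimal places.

Power ≈ 0.394

Noncentrality parameter: δ = d·√(n/2) = 0.97 × √(9/2) = 2.0577
One-sided α = 0.01 → critical value z_{0.01} = 2.326.
Power = Φ(δ − 2.326) = Φ(-0.269) = 0.3941.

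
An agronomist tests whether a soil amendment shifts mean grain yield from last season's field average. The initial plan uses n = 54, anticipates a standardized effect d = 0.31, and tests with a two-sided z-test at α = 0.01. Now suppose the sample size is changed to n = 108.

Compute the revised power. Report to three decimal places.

Power ≈ 0.741

With n = 108: δ = d·√n = 0.31 × √108 = 3.2216. Critical value z_{0.005} = 2.576.
Revised power = Φ(δ − 2.576) + Φ(−δ − 2.576) = Φ(0.646) + Φ(-5.797) = 0.7408 + 0.0000 = 0.7408.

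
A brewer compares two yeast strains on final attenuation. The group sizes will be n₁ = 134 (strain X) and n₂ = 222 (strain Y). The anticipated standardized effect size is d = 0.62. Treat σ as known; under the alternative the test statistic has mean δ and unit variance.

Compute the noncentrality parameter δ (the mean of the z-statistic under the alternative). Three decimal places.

δ ≈ 5.668

The noncentrality parameter scales effect size by the design's sample-size factor: δ = d / √(1/n₁ + 1/n₂) = 0.62 / √(1/134 + 1/222) = 5.6676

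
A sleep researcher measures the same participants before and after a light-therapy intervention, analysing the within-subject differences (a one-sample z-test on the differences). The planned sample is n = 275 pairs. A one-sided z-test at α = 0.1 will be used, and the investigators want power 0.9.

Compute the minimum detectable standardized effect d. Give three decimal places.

Required noncentrality: δ = z_{0.1} + z_{0.10} = 1.282 + 1.282 = 2.563.
δ = d·√n ⇒ d = δ/√n = 2.563/√275 = 0.1546.

d ≈ 0.155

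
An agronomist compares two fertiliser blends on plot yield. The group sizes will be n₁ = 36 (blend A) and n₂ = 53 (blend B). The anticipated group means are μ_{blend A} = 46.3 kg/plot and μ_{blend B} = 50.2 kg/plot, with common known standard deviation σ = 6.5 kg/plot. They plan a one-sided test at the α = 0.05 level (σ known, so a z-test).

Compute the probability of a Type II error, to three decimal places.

β ≈ 0.129

Standardized effect: d = |μ_{blend A} − μ_{blend B}| / σ = |46.3 − 50.2| / 6.5 = 0.6000
Noncentrality parameter: δ = d / √(1/n₁ + 1/n₂) = 0.6000 / √(1/36 + 1/53) = 2.7781
Critical value for a one-sided test at α = 0.05: z_α = 1.645.
Power = P(Z > 1.645 − δ) = Φ(1.133) = 0.8714.
Type II error: β = 1 − power = 1 − 0.8714 = 0.1286.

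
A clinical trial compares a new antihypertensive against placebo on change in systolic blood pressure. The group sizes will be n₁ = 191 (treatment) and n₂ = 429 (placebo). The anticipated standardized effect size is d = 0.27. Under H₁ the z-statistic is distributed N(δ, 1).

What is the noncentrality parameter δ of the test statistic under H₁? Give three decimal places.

δ ≈ 3.104

The noncentrality parameter scales effect size by the design's sample-size factor: δ = d / √(1/n₁ + 1/n₂) = 0.27 / √(1/191 + 1/429) = 3.1039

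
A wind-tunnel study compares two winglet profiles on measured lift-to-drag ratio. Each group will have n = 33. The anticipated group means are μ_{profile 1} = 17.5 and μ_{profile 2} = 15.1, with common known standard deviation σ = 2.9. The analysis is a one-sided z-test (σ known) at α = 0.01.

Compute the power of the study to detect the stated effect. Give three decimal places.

Standardized effect: d = |μ_{profile 1} − μ_{profile 2}| / σ = |17.5 − 15.1| / 2.9 = 0.8276
Noncentrality parameter: δ = d·√(n/2) = 0.8276 × √(33/2) = 3.3617
Critical value for a one-sided test at α = 0.01: z_α = 2.326.
Power = Φ(δ − 2.326) = Φ(1.035) = 0.8497.

Power ≈ 0.850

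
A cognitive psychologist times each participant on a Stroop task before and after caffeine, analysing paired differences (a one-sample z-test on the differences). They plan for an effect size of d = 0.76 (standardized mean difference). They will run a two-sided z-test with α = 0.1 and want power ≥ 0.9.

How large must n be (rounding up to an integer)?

For power 0.9 need Φ(δ − z_{0.05}) = 0.9, so δ = z_{0.05} + z_{0.10} = 1.645 + 1.282 = 2.926.
(For δ > 0 the lower-tail rejection region contributes negligibly to power, so the one-term inversion is standard.)
δ = d·√n ⇒ n = (δ/d)² = (2.926 / 0.76)² = 14.83.
Rounding up, n = 15.

n = 15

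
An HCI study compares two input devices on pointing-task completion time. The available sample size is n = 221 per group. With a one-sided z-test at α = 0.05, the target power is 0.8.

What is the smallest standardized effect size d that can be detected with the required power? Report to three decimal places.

Need Φ(δ − 1.645) = 0.8, so δ = 1.645 + 0.842 = 2.486.
δ = d·√(n/2) ⇒ d = δ/√(n/2) = 2.486/√(221/2) = 0.2365.

d ≈ 0.237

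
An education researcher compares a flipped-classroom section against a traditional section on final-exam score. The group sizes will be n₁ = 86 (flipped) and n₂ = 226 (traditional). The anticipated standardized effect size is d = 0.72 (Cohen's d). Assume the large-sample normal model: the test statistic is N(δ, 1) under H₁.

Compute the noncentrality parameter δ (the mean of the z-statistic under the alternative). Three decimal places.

The noncentrality parameter scales effect size by the design's sample-size factor: δ = d / √(1/n₁ + 1/n₂) = 0.72 / √(1/86 + 1/226) = 5.6828

δ ≈ 5.683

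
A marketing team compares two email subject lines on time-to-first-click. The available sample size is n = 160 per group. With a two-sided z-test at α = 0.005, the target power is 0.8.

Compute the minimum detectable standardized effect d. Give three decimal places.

Required noncentrality: δ = z_{0.0025} + z_{0.20} = 2.807 + 0.842 = 3.649.
(The second rejection-region term Φ(−δ − z_{α/2}) is negligible and dropped.)
δ = d·√(n/2) ⇒ d = δ/√(n/2) = 3.649/√(160/2) = 0.4079.

d ≈ 0.408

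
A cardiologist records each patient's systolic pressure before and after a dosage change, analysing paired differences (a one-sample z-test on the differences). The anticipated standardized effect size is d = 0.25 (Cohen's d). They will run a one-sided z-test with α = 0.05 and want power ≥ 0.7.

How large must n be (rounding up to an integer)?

n = 76

For power 0.7 need Φ(δ − z_{0.05}) = 0.7, so δ = z_{0.05} + z_{0.30} = 1.645 + 0.524 = 2.169.
δ = d·√n ⇒ n = (δ/d)² = (2.169 / 0.25)² = 75.29.
Rounding up, n = 76.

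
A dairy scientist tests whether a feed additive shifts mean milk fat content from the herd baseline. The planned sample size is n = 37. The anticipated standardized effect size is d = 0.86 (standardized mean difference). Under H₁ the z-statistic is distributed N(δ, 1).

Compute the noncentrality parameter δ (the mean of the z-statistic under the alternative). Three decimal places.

δ ≈ 5.231

δ = d·√n = 0.86 × √37 = 5.2312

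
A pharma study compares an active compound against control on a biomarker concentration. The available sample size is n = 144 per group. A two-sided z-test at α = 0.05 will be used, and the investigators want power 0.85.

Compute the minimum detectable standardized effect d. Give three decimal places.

d ≈ 0.353

Required noncentrality: δ = z_{0.025} + z_{0.15} = 1.960 + 1.036 = 2.996.
(The second rejection-region term Φ(−δ − z_{α/2}) is negligible and dropped.)
δ = d·√(n/2) ⇒ d = δ/√(n/2) = 2.996/√(144/2) = 0.3531.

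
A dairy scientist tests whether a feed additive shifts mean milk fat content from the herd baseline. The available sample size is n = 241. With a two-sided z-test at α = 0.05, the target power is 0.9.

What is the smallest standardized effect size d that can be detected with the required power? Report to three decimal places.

d ≈ 0.209

Need Φ(δ − 1.960) = 0.9, so δ = 1.960 + 1.282 = 3.242.
(Lower-tail contribution to power is negligible for δ > 0.)
δ = d·√n ⇒ d = δ/√n = 3.242/√241 = 0.2088.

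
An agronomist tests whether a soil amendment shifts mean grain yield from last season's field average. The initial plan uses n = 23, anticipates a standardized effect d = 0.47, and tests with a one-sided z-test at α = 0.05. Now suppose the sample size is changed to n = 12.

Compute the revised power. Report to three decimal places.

Power ≈ 0.493

With n = 12: δ = d·√n = 0.47 × √12 = 1.6281. Critical value z_{0.05} = 1.645.
Revised power = P(Z > 1.645 − δ) = Φ(-0.017) = 0.4933.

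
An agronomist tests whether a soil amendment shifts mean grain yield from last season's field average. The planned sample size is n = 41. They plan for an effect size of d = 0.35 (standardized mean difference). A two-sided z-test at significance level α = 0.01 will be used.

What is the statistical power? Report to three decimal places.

Noncentrality parameter: δ = d·√n = 0.35 × √41 = 2.2411
Two-sided α = 0.01 → critical value z_{0.005} = 2.576.
Power = Φ(δ − 2.576) + Φ(−δ − 2.576) = Φ(-0.335) + Φ(-4.817) = 0.3689 + 0.0000 = 0.3689.

Power ≈ 0.369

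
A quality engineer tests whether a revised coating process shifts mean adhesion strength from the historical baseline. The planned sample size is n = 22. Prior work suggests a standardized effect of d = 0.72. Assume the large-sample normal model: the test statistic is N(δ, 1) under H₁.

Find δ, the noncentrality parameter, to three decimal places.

The noncentrality parameter scales effect size by the design's sample-size factor: δ = d·√n = 0.72 × √22 = 3.3771

δ ≈ 3.377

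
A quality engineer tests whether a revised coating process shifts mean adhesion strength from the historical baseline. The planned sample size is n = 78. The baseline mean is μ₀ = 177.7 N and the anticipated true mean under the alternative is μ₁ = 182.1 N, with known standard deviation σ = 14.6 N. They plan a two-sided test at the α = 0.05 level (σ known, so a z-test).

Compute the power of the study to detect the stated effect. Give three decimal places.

Power ≈ 0.759

Standardized effect: d = |μ₁ − μ₀| / σ = |182.1 − 177.7| / 14.6 = 0.3014
Noncentrality parameter: δ = d·√n = 0.3014 × √78 = 2.6616
Critical value for a two-sided test at α = 0.05: z_{α/2} = 1.960.
Power = Φ(δ − 1.960) + Φ(−δ − 1.960) = Φ(0.702) + Φ(-4.622) = 0.7586 + 0.0000 = 0.7586.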